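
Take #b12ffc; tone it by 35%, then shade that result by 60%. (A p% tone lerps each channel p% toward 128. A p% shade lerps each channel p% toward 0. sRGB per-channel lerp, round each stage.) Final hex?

#b12ffc is rgb(177, 47, 252).
Per channel, c → c + 0.35(128 − c):
  R: 177 + 0.35×(128−177) = 177 − 17.15 = 159.85 → 160
  G: 47 + 0.35×(128−47) = 47 + 28.35 = 75.35 → 75
  B: 252 − 43.4 = 208.6 → 209
After the tone: rgb(160, 75, 209) = #a04bd1.
A 60% shade moves each channel 60% toward 0:
  R: 160 − 96 = 64 → 64
  G: 75 + 0.6×(0−75) = 75 − 45 = 30 → 30
  B: 209 − 125.4 = 83.6 → 84
rgb(64, 30, 84) = #401e54.

#401e54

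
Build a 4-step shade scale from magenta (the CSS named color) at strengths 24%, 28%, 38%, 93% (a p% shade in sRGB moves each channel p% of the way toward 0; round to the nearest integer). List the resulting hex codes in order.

CSS magenta is rgb(255, 0, 255).
24%: (255 − 61.2 = 193.8→194, 0→0, 255 − 61.2 = 193.8→194) → #c200c2
28%: (255 − 71.4 = 183.6→184, 0→0, 255 − 71.4 = 183.6→184) → #b800b8
38%: (255 − 96.9 = 158.1→158, 0→0, 255 − 96.9 = 158.1→158) → #9e009e
93%: (255 − 237.15 = 17.85→18, 0→0, 255 − 237.15 = 17.85→18) → #120012

#c200c2, #b800b8, #9e009e, #120012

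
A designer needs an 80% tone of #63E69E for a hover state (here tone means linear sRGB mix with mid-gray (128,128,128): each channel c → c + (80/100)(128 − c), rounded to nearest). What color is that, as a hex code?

#63E69E is rgb(99, 230, 158).
Lerp each channel 80% toward 128:
  R: 99 + 0.8×(128−99) = 99 + 23.2 = 122.2 → 122
  G: 230 + 0.8×(128−230) = 230 − 81.6 = 148.4 → 148
  B: 158 − 24 = 134 → 134
rgb(122, 148, 134) = #7A9486.

#7A9486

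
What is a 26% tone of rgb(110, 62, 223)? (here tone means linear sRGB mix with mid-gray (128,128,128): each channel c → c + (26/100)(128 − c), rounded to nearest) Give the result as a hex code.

Per channel, c → c + 0.26(128 − c):
  R: 110 + 0.26×(128−110) = 110 + 4.68 = 114.68 → 115
  G: 62 + 0.26×(128−62) = 62 + 17.16 = 79.16 → 79
  B: 223 + 0.26×(128−223) = 223 − 24.7 = 198.3 → 198
rgb(115, 79, 198) = #734FC6.

#734FC6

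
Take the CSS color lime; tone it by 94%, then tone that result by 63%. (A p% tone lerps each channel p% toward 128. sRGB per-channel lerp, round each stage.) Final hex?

CSS lime is rgb(0, 255, 0).
A 94% tone moves each channel 94% toward 128:
  R: 0 + 0.94×(128−0) = 0 + 120.32 = 120.32 → 120
  G: 255 − 119.38 = 135.62 → 136
  B: 0 + 120.32 = 120.32 → 120
After the tone: rgb(120, 136, 120) = #788878.
Lerp each channel 63% toward 128:
  R: 120 + 5.04 = 125.04 → 125
  G: 136 + 0.63×(128−136) = 136 − 5.04 = 130.96 → 131
  B: 120 + 5.04 = 125.04 → 125
rgb(125, 131, 125) = #7d837d.

#7d837d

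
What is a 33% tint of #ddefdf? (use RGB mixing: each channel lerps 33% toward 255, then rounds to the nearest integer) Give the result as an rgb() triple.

#ddefdf is rgb(221, 239, 223).
Lerp each channel 33% toward 255:
  R: 221 + 0.33×(255−221) = 221 + 11.22 = 232.22 → 232
  G: 239 + 5.28 = 244.28 → 244
  B: 223 + 10.56 = 233.56 → 234

rgb(232, 244, 234)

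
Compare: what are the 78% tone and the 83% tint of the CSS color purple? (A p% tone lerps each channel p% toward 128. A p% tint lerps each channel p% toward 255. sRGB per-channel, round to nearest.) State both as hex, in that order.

#806480, #E9D4E9

CSS purple is rgb(128, 0, 128).
78% tone:
  R: 128 + 0 = 128 → 128
  G: 0 + 0.78×(128−0) = 0 + 99.84 = 99.84 → 100
  B: 128 + 0 = 128 → 128
  → #806480
83% tint:
  R: 128 + 105.41 = 233.41 → 233
  G: 0 + 0.83×(255−0) = 0 + 211.65 = 211.65 → 212
  B: 128 + 0.83×(255−128) = 128 + 105.41 = 233.41 → 233
  → #E9D4E9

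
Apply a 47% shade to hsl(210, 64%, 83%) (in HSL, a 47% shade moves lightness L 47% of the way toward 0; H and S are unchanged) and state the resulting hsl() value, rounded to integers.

L moves 47% from 83 toward 0: 83 − 39.01 = 43.99 → 44.
H and S are unchanged.

hsl(210, 64%, 44%)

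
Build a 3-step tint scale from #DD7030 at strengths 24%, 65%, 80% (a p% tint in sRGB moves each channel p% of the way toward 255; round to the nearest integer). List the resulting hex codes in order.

#DD7030 is rgb(221, 112, 48).
24%: (221 + 8.16 = 229.16→229, 112 + 34.32 = 146.32→146, 48 + 49.68 = 97.68→98) → #E59262
65%: (221 + 22.1 = 243.1→243, 112 + 92.95 = 204.95→205, 48 + 134.55 = 182.55→183) → #F3CDB7
80%: (221 + 27.2 = 248.2→248, 112 + 114.4 = 226.4→226, 48 + 165.6 = 213.6→214) → #F8E2D6

#E59262, #F3CDB7, #F8E2D6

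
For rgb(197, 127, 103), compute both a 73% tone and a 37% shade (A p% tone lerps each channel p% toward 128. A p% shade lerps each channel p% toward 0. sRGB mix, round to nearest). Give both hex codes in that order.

#938079, #7C5041

73% tone:
  R: 197 + 0.73×(128−197) = 197 − 50.37 = 146.63 → 147
  G: 127 + 0.73×(128−127) = 127 + 0.73 = 127.73 → 128
  B: 103 + 18.25 = 121.25 → 121
  → #938079
37% shade:
  R: 197 − 72.89 = 124.11 → 124
  G: 127 + 0.37×(0−127) = 127 − 46.99 = 80.01 → 80
  B: 103 + 0.37×(0−103) = 103 − 38.11 = 64.89 → 65
  → #7C5041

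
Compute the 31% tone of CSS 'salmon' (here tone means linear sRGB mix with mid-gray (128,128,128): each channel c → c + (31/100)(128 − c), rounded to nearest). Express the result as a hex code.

CSS salmon is rgb(250, 128, 114).
Lerp each channel 31% toward 128:
  R: 250 + 0.31×(128−250) = 250 − 37.82 = 212.18 → 212
  G: 128 + 0.31×(128−128) = 128 + 0 = 128 → 128
  B: 114 + 4.34 = 118.34 → 118
rgb(212, 128, 118) = #D48076.

#D48076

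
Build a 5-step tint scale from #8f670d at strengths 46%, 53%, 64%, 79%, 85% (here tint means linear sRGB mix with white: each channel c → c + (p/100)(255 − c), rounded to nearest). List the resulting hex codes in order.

#c3ad7c, #cab88d, #d7c8a8, #e7dfcc, #eee8db

#8f670d is rgb(143, 103, 13).
46%: (143 + 51.52 = 194.52→195, 103 + 69.92 = 172.92→173, 13 + 111.32 = 124.32→124) → #c3ad7c
53%: (143 + 59.36 = 202.36→202, 103 + 80.56 = 183.56→184, 13 + 128.26 = 141.26→141) → #cab88d
64%: (143 + 71.68 = 214.68→215, 103 + 97.28 = 200.28→200, 13 + 154.88 = 167.88→168) → #d7c8a8
79%: (143 + 88.48 = 231.48→231, 103 + 120.08 = 223.08→223, 13 + 191.18 = 204.18→204) → #e7dfcc
85%: (143 + 95.2 = 238.2→238, 103 + 129.2 = 232.2→232, 13 + 205.7 = 218.7→219) → #eee8db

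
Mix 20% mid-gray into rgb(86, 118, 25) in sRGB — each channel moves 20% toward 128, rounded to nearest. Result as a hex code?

#5e782e

Per channel, c → c + 0.2(128 − c):
  R: 86 + 8.4 = 94.4 → 94
  G: 118 + 0.2×(128−118) = 118 + 2 = 120 → 120
  B: 25 + 20.6 = 45.6 → 46
rgb(94, 120, 46) = #5e782e.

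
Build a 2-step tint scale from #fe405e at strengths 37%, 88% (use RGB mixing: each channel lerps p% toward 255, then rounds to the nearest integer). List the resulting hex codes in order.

#fe879a, #ffe8ec

#fe405e is rgb(254, 64, 94).
37%: (254→254, 64 + 70.67 = 134.67→135, 94 + 59.57 = 153.57→154) → #fe879a
88%: (254 + 0.88 = 254.88→255, 64 + 168.08 = 232.08→232, 94 + 141.68 = 235.68→236) → #ffe8ec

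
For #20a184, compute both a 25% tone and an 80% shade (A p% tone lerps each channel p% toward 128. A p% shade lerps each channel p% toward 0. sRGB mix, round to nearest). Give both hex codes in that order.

#20a184 is rgb(32, 161, 132).
25% tone:
  R: 32 + 24 = 56 → 56
  G: 161 + 0.25×(128−161) = 161 − 8.25 = 152.75 → 153
  B: 132 + 0.25×(128−132) = 132 − 1 = 131 → 131
  → #389983
80% shade:
  R: 32 + 0.8×(0−32) = 32 − 25.6 = 6.4 → 6
  G: 161 − 128.8 = 32.2 → 32
  B: 132 + 0.8×(0−132) = 132 − 105.6 = 26.4 → 26
  → #06201a

#389983, #06201a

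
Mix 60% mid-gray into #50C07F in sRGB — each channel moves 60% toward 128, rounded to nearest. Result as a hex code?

#6D9A80

#50C07F is rgb(80, 192, 127).
Lerp each channel 60% toward 128:
  R: 80 + 28.8 = 108.8 → 109
  G: 192 + 0.6×(128−192) = 192 − 38.4 = 153.6 → 154
  B: 127 + 0.6 = 127.6 → 128
rgb(109, 154, 128) = #6D9A80.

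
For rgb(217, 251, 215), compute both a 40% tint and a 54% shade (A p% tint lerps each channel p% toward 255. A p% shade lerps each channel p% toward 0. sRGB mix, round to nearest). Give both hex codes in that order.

#E8FDE7, #647363

40% tint:
  R: 217 + 0.4×(255−217) = 217 + 15.2 = 232.2 → 232
  G: 251 + 1.6 = 252.6 → 253
  B: 215 + 0.4×(255−215) = 215 + 16 = 231 → 231
  → #E8FDE7
54% shade:
  R: 217 + 0.54×(0−217) = 217 − 117.18 = 99.82 → 100
  G: 251 + 0.54×(0−251) = 251 − 135.54 = 115.46 → 115
  B: 215 − 116.1 = 98.9 → 99
  → #647363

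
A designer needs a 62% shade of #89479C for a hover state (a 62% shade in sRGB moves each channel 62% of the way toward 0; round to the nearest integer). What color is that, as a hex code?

#89479C is rgb(137, 71, 156).
A 62% shade moves each channel 62% toward 0:
  R: 137 + 0.62×(0−137) = 137 − 84.94 = 52.06 → 52
  G: 71 + 0.62×(0−71) = 71 − 44.02 = 26.98 → 27
  B: 156 + 0.62×(0−156) = 156 − 96.72 = 59.28 → 59
rgb(52, 27, 59) = #341B3B.

#341B3B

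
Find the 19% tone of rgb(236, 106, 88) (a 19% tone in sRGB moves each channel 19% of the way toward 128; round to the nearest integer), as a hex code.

A 19% tone moves each channel 19% toward 128:
  R: 236 − 20.52 = 215.48 → 215
  G: 106 + 0.19×(128−106) = 106 + 4.18 = 110.18 → 110
  B: 88 + 7.6 = 95.6 → 96
rgb(215, 110, 96) = #d76e60.

#d76e60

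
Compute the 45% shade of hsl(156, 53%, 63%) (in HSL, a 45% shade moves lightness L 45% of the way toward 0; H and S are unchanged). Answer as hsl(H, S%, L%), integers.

L moves 45% from 63 toward 0: 63 − 28.35 = 34.65 → 35.
H and S are unchanged.

hsl(156, 53%, 35%)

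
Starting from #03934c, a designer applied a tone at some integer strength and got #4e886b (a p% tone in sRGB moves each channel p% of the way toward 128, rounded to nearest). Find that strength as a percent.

#03934c is rgb(3, 147, 76); #4e886b is rgb(78, 136, 107).
On the R channel (widest range): 78 ≈ 3 + (p/100)(128 − 3), so p ≈ 100×(78 − 3)/(128 − 3) = 7500/125 = 60.00.
p = 60 reproduces all three channels after rounding.

60%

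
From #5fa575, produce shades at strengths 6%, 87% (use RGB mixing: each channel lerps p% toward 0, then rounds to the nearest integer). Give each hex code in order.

#5fa575 is rgb(95, 165, 117).
6%: (95 − 5.7 = 89.3→89, 165 − 9.9 = 155.1→155, 117 − 7.02 = 109.98→110) → #599b6e
87%: (95 − 82.65 = 12.35→12, 165 − 143.55 = 21.45→21, 117 − 101.79 = 15.21→15) → #0c150f

#599b6e, #0c150f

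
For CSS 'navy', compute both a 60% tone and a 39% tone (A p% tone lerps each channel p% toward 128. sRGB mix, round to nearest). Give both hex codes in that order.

#4D4D80, #323280

CSS navy is rgb(0, 0, 128).
60% tone:
  R: 0 + 0.6×(128−0) = 0 + 76.8 = 76.8 → 77
  G: 0 + 76.8 = 76.8 → 77
  B: 128 + 0.6×(128−128) = 128 + 0 = 128 → 128
  → #4D4D80
39% tone:
  R: 0 + 0.39×(128−0) = 0 + 49.92 = 49.92 → 50
  G: 0 + 0.39×(128−0) = 0 + 49.92 = 49.92 → 50
  B: 128 + 0.39×(128−128) = 128 + 0 = 128 → 128
  → #323280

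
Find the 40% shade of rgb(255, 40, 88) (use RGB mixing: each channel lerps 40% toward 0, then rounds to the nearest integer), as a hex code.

#991835

Per channel, c → c + 0.4(0 − c):
  R: 255 + 0.4×(0−255) = 255 − 102 = 153 → 153
  G: 40 + 0.4×(0−40) = 40 − 16 = 24 → 24
  B: 88 + 0.4×(0−88) = 88 − 35.2 = 52.8 → 53
rgb(153, 24, 53) = #991835.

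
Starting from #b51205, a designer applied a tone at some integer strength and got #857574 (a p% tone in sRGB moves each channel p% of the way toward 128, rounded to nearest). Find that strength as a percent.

90%

#b51205 is rgb(181, 18, 5); #857574 is rgb(133, 117, 116).
On the B channel (widest range): 116 ≈ 5 + (p/100)(128 − 5), so p ≈ 100×(116 − 5)/(128 − 5) = 11100/123 = 90.24.
p = 90 reproduces all three channels after rounding.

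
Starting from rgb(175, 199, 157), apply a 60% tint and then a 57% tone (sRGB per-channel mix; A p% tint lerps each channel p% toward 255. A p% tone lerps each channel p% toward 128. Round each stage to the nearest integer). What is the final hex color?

A 60% tint moves each channel 60% toward 255:
  R: 175 + 48 = 223 → 223
  G: 199 + 0.6×(255−199) = 199 + 33.6 = 232.6 → 233
  B: 157 + 0.6×(255−157) = 157 + 58.8 = 215.8 → 216
After the tint: rgb(223, 233, 216) = #DFE9D8.
Per channel, c → c + 0.57(128 − c):
  R: 223 + 0.57×(128−223) = 223 − 54.15 = 168.85 → 169
  G: 233 + 0.57×(128−233) = 233 − 59.85 = 173.15 → 173
  B: 216 + 0.57×(128−216) = 216 − 50.16 = 165.84 → 166
rgb(169, 173, 166) = #A9ADA6.

#A9ADA6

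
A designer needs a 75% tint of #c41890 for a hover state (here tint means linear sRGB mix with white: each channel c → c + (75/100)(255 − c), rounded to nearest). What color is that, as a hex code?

#f0c5e3

#c41890 is rgb(196, 24, 144).
Per channel, c → c + 0.75(255 − c):
  R: 196 + 44.25 = 240.25 → 240
  G: 24 + 173.25 = 197.25 → 197
  B: 144 + 0.75×(255−144) = 144 + 83.25 = 227.25 → 227
rgb(240, 197, 227) = #f0c5e3.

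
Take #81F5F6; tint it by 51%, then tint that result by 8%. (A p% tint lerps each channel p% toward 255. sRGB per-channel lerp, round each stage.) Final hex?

#C6FAFB

#81F5F6 is rgb(129, 245, 246).
Lerp each channel 51% toward 255:
  R: 129 + 0.51×(255−129) = 129 + 64.26 = 193.26 → 193
  G: 245 + 0.51×(255−245) = 245 + 5.1 = 250.1 → 250
  B: 246 + 0.51×(255−246) = 246 + 4.59 = 250.59 → 251
After the tint: rgb(193, 250, 251) = #C1FAFB.
An 8% tint moves each channel 8% toward 255:
  R: 193 + 0.08×(255−193) = 193 + 4.96 = 197.96 → 198
  G: 250 + 0.4 = 250.4 → 250
  B: 251 + 0.32 = 251.32 → 251
rgb(198, 250, 251) = #C6FAFB.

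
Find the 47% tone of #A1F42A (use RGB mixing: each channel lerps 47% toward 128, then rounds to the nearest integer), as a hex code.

#91BD52

#A1F42A is rgb(161, 244, 42).
Lerp each channel 47% toward 128:
  R: 161 − 15.51 = 145.49 → 145
  G: 244 + 0.47×(128−244) = 244 − 54.52 = 189.48 → 189
  B: 42 + 40.42 = 82.42 → 82
rgb(145, 189, 82) = #91BD52.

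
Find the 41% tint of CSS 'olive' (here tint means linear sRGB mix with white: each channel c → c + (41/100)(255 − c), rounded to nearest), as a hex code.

#B4B469

CSS olive is rgb(128, 128, 0).
A 41% tint moves each channel 41% toward 255:
  R: 128 + 52.07 = 180.07 → 180
  G: 128 + 0.41×(255−128) = 128 + 52.07 = 180.07 → 180
  B: 0 + 0.41×(255−0) = 0 + 104.55 = 104.55 → 105
rgb(180, 180, 105) = #B4B469.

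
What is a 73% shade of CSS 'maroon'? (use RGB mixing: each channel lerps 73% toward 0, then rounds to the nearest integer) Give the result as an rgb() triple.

CSS maroon is rgb(128, 0, 0).
A 73% shade moves each channel 73% toward 0:
  R: 128 + 0.73×(0−128) = 128 − 93.44 = 34.56 → 35
  G: 0 + 0.73×(0−0) = 0 + 0 = 0 → 0
  B: 0 + 0.73×(0−0) = 0 + 0 = 0 → 0

rgb(35, 0, 0)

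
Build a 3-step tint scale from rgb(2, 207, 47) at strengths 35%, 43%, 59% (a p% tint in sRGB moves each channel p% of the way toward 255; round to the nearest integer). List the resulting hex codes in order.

35%: (2 + 88.55 = 90.55→91, 207 + 16.8 = 223.8→224, 47 + 72.8 = 119.8→120) → #5BE078
43%: (2 + 108.79 = 110.79→111, 207 + 20.64 = 227.64→228, 47 + 89.44 = 136.44→136) → #6FE488
59%: (2 + 149.27 = 151.27→151, 207 + 28.32 = 235.32→235, 47 + 122.72 = 169.72→170) → #97EBAA

#5BE078, #6FE488, #97EBAA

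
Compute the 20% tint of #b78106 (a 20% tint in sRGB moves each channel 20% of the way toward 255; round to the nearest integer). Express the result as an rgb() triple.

rgb(197, 154, 56)

#b78106 is rgb(183, 129, 6).
Lerp each channel 20% toward 255:
  R: 183 + 14.4 = 197.4 → 197
  G: 129 + 25.2 = 154.2 → 154
  B: 6 + 0.2×(255−6) = 6 + 49.8 = 55.8 → 56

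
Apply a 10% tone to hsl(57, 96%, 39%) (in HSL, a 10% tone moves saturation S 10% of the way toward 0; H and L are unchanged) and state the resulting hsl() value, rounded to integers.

hsl(57, 86%, 39%)

S moves 10% from 96 toward 0: 96 − 9.6 = 86.4 → 86.
H and L are unchanged.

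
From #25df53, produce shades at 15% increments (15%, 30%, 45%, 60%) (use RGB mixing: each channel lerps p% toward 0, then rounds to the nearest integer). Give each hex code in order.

#25df53 is rgb(37, 223, 83).
15%: (37 − 5.55 = 31.45→31, 223 − 33.45 = 189.55→190, 83 − 12.45 = 70.55→71) → #1fbe47
30%: (37 − 11.1 = 25.9→26, 223 − 66.9 = 156.1→156, 83 − 24.9 = 58.1→58) → #1a9c3a
45%: (37 − 16.65 = 20.35→20, 223 − 100.35 = 122.65→123, 83 − 37.35 = 45.65→46) → #147b2e
60%: (37 − 22.2 = 14.8→15, 223 − 133.8 = 89.2→89, 83 − 49.8 = 33.2→33) → #0f5921

#1fbe47, #1a9c3a, #147b2e, #0f5921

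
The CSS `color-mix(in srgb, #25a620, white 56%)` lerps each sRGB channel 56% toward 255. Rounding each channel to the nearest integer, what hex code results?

#9fd89d

#25a620 is rgb(37, 166, 32).
A 56% tint moves each channel 56% toward 255:
  R: 37 + 122.08 = 159.08 → 159
  G: 166 + 49.84 = 215.84 → 216
  B: 32 + 0.56×(255−32) = 32 + 124.88 = 156.88 → 157
rgb(159, 216, 157) = #9fd89d.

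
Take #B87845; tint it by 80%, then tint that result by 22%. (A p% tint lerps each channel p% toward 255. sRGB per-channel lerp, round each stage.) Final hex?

#B87845 is rgb(184, 120, 69).
Per channel, c → c + 0.8(255 − c):
  R: 184 + 0.8×(255−184) = 184 + 56.8 = 240.8 → 241
  G: 120 + 0.8×(255−120) = 120 + 108 = 228 → 228
  B: 69 + 0.8×(255−69) = 69 + 148.8 = 217.8 → 218
After the tint: rgb(241, 228, 218) = #F1E4DA.
Lerp each channel 22% toward 255:
  R: 241 + 3.08 = 244.08 → 244
  G: 228 + 0.22×(255−228) = 228 + 5.94 = 233.94 → 234
  B: 218 + 0.22×(255−218) = 218 + 8.14 = 226.14 → 226
rgb(244, 234, 226) = #F4EAE2.

#F4EAE2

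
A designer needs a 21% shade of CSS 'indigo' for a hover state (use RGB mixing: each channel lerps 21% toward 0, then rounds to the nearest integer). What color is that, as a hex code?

CSS indigo is rgb(75, 0, 130).
Per channel, c → c + 0.21(0 − c):
  R: 75 − 15.75 = 59.25 → 59
  G: 0 + 0.21×(0−0) = 0 + 0 = 0 → 0
  B: 130 + 0.21×(0−130) = 130 − 27.3 = 102.7 → 103
rgb(59, 0, 103) = #3B0067.

#3B0067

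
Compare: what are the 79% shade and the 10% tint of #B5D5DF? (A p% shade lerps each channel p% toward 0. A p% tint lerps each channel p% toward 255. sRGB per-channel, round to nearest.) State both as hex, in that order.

#B5D5DF is rgb(181, 213, 223).
79% shade:
  R: 181 + 0.79×(0−181) = 181 − 142.99 = 38.01 → 38
  G: 213 − 168.27 = 44.73 → 45
  B: 223 + 0.79×(0−223) = 223 − 176.17 = 46.83 → 47
  → #262D2F
10% tint:
  R: 181 + 7.4 = 188.4 → 188
  G: 213 + 0.1×(255−213) = 213 + 4.2 = 217.2 → 217
  B: 223 + 0.1×(255−223) = 223 + 3.2 = 226.2 → 226
  → #BCD9E2

#262D2F, #BCD9E2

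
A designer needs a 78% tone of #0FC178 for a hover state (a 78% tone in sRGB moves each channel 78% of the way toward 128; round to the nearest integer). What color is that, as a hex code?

#678E7E

#0FC178 is rgb(15, 193, 120).
Per channel, c → c + 0.78(128 − c):
  R: 15 + 0.78×(128−15) = 15 + 88.14 = 103.14 → 103
  G: 193 − 50.7 = 142.3 → 142
  B: 120 + 0.78×(128−120) = 120 + 6.24 = 126.24 → 126
rgb(103, 142, 126) = #678E7E.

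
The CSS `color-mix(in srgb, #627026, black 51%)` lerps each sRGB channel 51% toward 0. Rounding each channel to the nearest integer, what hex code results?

#303713

#627026 is rgb(98, 112, 38).
Lerp each channel 51% toward 0:
  R: 98 − 49.98 = 48.02 → 48
  G: 112 + 0.51×(0−112) = 112 − 57.12 = 54.88 → 55
  B: 38 − 19.38 = 18.62 → 19
rgb(48, 55, 19) = #303713.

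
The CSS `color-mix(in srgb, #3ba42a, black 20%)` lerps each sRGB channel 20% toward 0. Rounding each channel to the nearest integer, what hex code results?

#3ba42a is rgb(59, 164, 42).
Lerp each channel 20% toward 0:
  R: 59 + 0.2×(0−59) = 59 − 11.8 = 47.2 → 47
  G: 164 − 32.8 = 131.2 → 131
  B: 42 + 0.2×(0−42) = 42 − 8.4 = 33.6 → 34
rgb(47, 131, 34) = #2f8322.

#2f8322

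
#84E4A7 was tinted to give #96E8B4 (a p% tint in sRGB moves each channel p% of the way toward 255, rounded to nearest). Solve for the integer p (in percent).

#84E4A7 is rgb(132, 228, 167); #96E8B4 is rgb(150, 232, 180).
On the R channel (widest range): 150 ≈ 132 + (p/100)(255 − 132), so p ≈ 100×(150 − 132)/(255 − 132) = 1800/123 = 14.63.
p = 15 reproduces all three channels after rounding.

15%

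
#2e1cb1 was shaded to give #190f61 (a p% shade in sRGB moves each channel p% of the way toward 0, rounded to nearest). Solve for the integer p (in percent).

45%

#2e1cb1 is rgb(46, 28, 177); #190f61 is rgb(25, 15, 97).
On the B channel (widest range): 97 ≈ 177 + (p/100)(0 − 177), so p ≈ 100×(97 − 177)/(0 − 177) = -8000/-177 = 45.20.
p = 45 reproduces all three channels after rounding.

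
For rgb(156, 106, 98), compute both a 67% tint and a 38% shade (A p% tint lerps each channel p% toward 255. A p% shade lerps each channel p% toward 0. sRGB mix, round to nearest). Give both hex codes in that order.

67% tint:
  R: 156 + 0.67×(255−156) = 156 + 66.33 = 222.33 → 222
  G: 106 + 0.67×(255−106) = 106 + 99.83 = 205.83 → 206
  B: 98 + 0.67×(255−98) = 98 + 105.19 = 203.19 → 203
  → #DECECB
38% shade:
  R: 156 + 0.38×(0−156) = 156 − 59.28 = 96.72 → 97
  G: 106 − 40.28 = 65.72 → 66
  B: 98 + 0.38×(0−98) = 98 − 37.24 = 60.76 → 61
  → #61423D

#DECECB, #61423D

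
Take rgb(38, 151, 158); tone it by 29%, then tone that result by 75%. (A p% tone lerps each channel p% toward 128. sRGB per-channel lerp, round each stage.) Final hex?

Per channel, c → c + 0.29(128 − c):
  R: 38 + 26.1 = 64.1 → 64
  G: 151 + 0.29×(128−151) = 151 − 6.67 = 144.33 → 144
  B: 158 + 0.29×(128−158) = 158 − 8.7 = 149.3 → 149
After the tone: rgb(64, 144, 149) = #409095.
A 75% tone moves each channel 75% toward 128:
  R: 64 + 0.75×(128−64) = 64 + 48 = 112 → 112
  G: 144 + 0.75×(128−144) = 144 − 12 = 132 → 132
  B: 149 − 15.75 = 133.25 → 133
rgb(112, 132, 133) = #708485.

#708485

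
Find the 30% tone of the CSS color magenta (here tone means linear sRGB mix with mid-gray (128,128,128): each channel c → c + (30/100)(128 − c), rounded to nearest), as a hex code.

#d926d9

CSS magenta is rgb(255, 0, 255).
Lerp each channel 30% toward 128:
  R: 255 − 38.1 = 216.9 → 217
  G: 0 + 0.3×(128−0) = 0 + 38.4 = 38.4 → 38
  B: 255 − 38.1 = 216.9 → 217
rgb(217, 38, 217) = #d926d9.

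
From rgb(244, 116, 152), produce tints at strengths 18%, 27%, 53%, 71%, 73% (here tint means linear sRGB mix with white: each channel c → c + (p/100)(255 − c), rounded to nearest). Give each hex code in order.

#f68dab, #f79ab4, #fabecf, #fcd7e1, #fcd9e3

18%: (244 + 1.98 = 245.98→246, 116 + 25.02 = 141.02→141, 152 + 18.54 = 170.54→171) → #f68dab
27%: (244 + 2.97 = 246.97→247, 116 + 37.53 = 153.53→154, 152 + 27.81 = 179.81→180) → #f79ab4
53%: (244 + 5.83 = 249.83→250, 116 + 73.67 = 189.67→190, 152 + 54.59 = 206.59→207) → #fabecf
71%: (244 + 7.81 = 251.81→252, 116 + 98.69 = 214.69→215, 152 + 73.13 = 225.13→225) → #fcd7e1
73%: (244 + 8.03 = 252.03→252, 116 + 101.47 = 217.47→217, 152 + 75.19 = 227.19→227) → #fcd9e3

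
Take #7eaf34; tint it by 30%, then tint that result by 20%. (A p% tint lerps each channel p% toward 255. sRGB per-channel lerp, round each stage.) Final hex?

#7eaf34 is rgb(126, 175, 52).
Lerp each channel 30% toward 255:
  R: 126 + 0.3×(255−126) = 126 + 38.7 = 164.7 → 165
  G: 175 + 24 = 199 → 199
  B: 52 + 0.3×(255−52) = 52 + 60.9 = 112.9 → 113
After the tint: rgb(165, 199, 113) = #a5c771.
A 20% tint moves each channel 20% toward 255:
  R: 165 + 0.2×(255−165) = 165 + 18 = 183 → 183
  G: 199 + 0.2×(255−199) = 199 + 11.2 = 210.2 → 210
  B: 113 + 0.2×(255−113) = 113 + 28.4 = 141.4 → 141
rgb(183, 210, 141) = #b7d28d.

#b7d28d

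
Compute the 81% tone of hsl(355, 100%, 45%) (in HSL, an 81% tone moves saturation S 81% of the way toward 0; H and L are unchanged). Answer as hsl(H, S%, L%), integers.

S moves 81% from 100 toward 0: 100 − 81 = 19 → 19.
H and L are unchanged.

hsl(355, 19%, 45%)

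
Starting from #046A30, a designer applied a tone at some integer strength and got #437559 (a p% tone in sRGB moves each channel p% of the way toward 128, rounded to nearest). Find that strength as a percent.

51%

#046A30 is rgb(4, 106, 48); #437559 is rgb(67, 117, 89).
On the R channel (widest range): 67 ≈ 4 + (p/100)(128 − 4), so p ≈ 100×(67 − 4)/(128 − 4) = 6300/124 = 50.81.
p = 51 reproduces all three channels after rounding.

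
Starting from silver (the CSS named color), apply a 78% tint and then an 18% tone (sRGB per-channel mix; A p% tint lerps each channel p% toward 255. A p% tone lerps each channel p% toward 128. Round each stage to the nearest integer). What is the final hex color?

CSS silver is rgb(192, 192, 192).
Lerp each channel 78% toward 255:
  R: 192 + 0.78×(255−192) = 192 + 49.14 = 241.14 → 241
  G: 192 + 49.14 = 241.14 → 241
  B: 192 + 49.14 = 241.14 → 241
After the tint: rgb(241, 241, 241) = #F1F1F1.
Lerp each channel 18% toward 128:
  R: 241 + 0.18×(128−241) = 241 − 20.34 = 220.66 → 221
  G: 241 + 0.18×(128−241) = 241 − 20.34 = 220.66 → 221
  B: 241 + 0.18×(128−241) = 241 − 20.34 = 220.66 → 221
rgb(221, 221, 221) = #DDDDDD.

#DDDDDD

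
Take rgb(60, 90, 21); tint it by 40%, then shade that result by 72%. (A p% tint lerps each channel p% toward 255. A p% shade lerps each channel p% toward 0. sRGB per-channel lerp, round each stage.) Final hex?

#272C20

A 40% tint moves each channel 40% toward 255:
  R: 60 + 78 = 138 → 138
  G: 90 + 0.4×(255−90) = 90 + 66 = 156 → 156
  B: 21 + 0.4×(255−21) = 21 + 93.6 = 114.6 → 115
After the tint: rgb(138, 156, 115) = #8A9C73.
A 72% shade moves each channel 72% toward 0:
  R: 138 − 99.36 = 38.64 → 39
  G: 156 + 0.72×(0−156) = 156 − 112.32 = 43.68 → 44
  B: 115 − 82.8 = 32.2 → 32
rgb(39, 44, 32) = #272C20.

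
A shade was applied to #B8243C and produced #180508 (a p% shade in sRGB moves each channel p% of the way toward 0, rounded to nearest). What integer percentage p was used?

#B8243C is rgb(184, 36, 60); #180508 is rgb(24, 5, 8).
On the R channel (widest range): 24 ≈ 184 + (p/100)(0 − 184), so p ≈ 100×(24 − 184)/(0 − 184) = -16000/-184 = 86.96.
p = 87 reproduces all three channels after rounding.

87%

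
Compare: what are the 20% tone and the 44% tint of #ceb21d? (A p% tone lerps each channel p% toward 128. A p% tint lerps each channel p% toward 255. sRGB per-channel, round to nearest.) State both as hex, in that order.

#bea831, #e4d480

#ceb21d is rgb(206, 178, 29).
20% tone:
  R: 206 + 0.2×(128−206) = 206 − 15.6 = 190.4 → 190
  G: 178 − 10 = 168 → 168
  B: 29 + 19.8 = 48.8 → 49
  → #bea831
44% tint:
  R: 206 + 0.44×(255−206) = 206 + 21.56 = 227.56 → 228
  G: 178 + 33.88 = 211.88 → 212
  B: 29 + 99.44 = 128.44 → 128
  → #e4d480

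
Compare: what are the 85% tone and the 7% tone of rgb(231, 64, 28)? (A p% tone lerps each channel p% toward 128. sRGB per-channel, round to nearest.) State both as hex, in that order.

85% tone:
  R: 231 + 0.85×(128−231) = 231 − 87.55 = 143.45 → 143
  G: 64 + 54.4 = 118.4 → 118
  B: 28 + 0.85×(128−28) = 28 + 85 = 113 → 113
  → #8F7671
7% tone:
  R: 231 + 0.07×(128−231) = 231 − 7.21 = 223.79 → 224
  G: 64 + 0.07×(128−64) = 64 + 4.48 = 68.48 → 68
  B: 28 + 0.07×(128−28) = 28 + 7 = 35 → 35
  → #E04423

#8F7671, #E04423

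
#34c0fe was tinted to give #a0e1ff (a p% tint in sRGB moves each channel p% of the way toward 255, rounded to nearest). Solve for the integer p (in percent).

53%

#34c0fe is rgb(52, 192, 254); #a0e1ff is rgb(160, 225, 255).
On the R channel (widest range): 160 ≈ 52 + (p/100)(255 − 52), so p ≈ 100×(160 − 52)/(255 − 52) = 10800/203 = 53.20.
p = 53 reproduces all three channels after rounding.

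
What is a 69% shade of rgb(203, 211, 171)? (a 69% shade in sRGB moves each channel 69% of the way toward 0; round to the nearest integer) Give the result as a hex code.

Per channel, c → c + 0.69(0 − c):
  R: 203 − 140.07 = 62.93 → 63
  G: 211 + 0.69×(0−211) = 211 − 145.59 = 65.41 → 65
  B: 171 − 117.99 = 53.01 → 53
rgb(63, 65, 53) = #3F4135.

#3F4135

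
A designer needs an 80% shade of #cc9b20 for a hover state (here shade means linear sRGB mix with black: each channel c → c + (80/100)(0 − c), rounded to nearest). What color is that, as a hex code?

#291f06

#cc9b20 is rgb(204, 155, 32).
Lerp each channel 80% toward 0:
  R: 204 + 0.8×(0−204) = 204 − 163.2 = 40.8 → 41
  G: 155 − 124 = 31 → 31
  B: 32 − 25.6 = 6.4 → 6
rgb(41, 31, 6) = #291f06.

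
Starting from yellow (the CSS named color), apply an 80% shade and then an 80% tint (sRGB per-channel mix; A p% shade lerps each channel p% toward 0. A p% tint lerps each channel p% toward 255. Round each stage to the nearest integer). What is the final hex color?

CSS yellow is rgb(255, 255, 0).
Per channel, c → c + 0.8(0 − c):
  R: 255 + 0.8×(0−255) = 255 − 204 = 51 → 51
  G: 255 + 0.8×(0−255) = 255 − 204 = 51 → 51
  B: 0 + 0 = 0 → 0
After the shade: rgb(51, 51, 0) = #333300.
Per channel, c → c + 0.8(255 − c):
  R: 51 + 0.8×(255−51) = 51 + 163.2 = 214.2 → 214
  G: 51 + 0.8×(255−51) = 51 + 163.2 = 214.2 → 214
  B: 0 + 0.8×(255−0) = 0 + 204 = 204 → 204
rgb(214, 214, 204) = #D6D6CC.

#D6D6CC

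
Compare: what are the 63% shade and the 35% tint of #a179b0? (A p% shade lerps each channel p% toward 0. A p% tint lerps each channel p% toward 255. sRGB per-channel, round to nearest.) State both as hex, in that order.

#a179b0 is rgb(161, 121, 176).
63% shade:
  R: 161 − 101.43 = 59.57 → 60
  G: 121 + 0.63×(0−121) = 121 − 76.23 = 44.77 → 45
  B: 176 + 0.63×(0−176) = 176 − 110.88 = 65.12 → 65
  → #3c2d41
35% tint:
  R: 161 + 32.9 = 193.9 → 194
  G: 121 + 46.9 = 167.9 → 168
  B: 176 + 27.65 = 203.65 → 204
  → #c2a8cc

#3c2d41, #c2a8cc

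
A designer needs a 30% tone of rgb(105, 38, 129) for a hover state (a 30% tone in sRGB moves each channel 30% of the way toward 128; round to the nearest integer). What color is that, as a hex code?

#704181

A 30% tone moves each channel 30% toward 128:
  R: 105 + 0.3×(128−105) = 105 + 6.9 = 111.9 → 112
  G: 38 + 0.3×(128−38) = 38 + 27 = 65 → 65
  B: 129 − 0.3 = 128.7 → 129
rgb(112, 65, 129) = #704181.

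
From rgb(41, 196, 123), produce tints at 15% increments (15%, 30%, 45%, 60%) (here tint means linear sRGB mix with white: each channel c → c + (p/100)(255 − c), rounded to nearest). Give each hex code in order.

#49cd8f, #69d6a3, #89dfb6, #a9e7ca

15%: (41 + 32.1 = 73.1→73, 196 + 8.85 = 204.85→205, 123 + 19.8 = 142.8→143) → #49cd8f
30%: (41 + 64.2 = 105.2→105, 196 + 17.7 = 213.7→214, 123 + 39.6 = 162.6→163) → #69d6a3
45%: (41 + 96.3 = 137.3→137, 196 + 26.55 = 222.55→223, 123 + 59.4 = 182.4→182) → #89dfb6
60%: (41 + 128.4 = 169.4→169, 196 + 35.4 = 231.4→231, 123 + 79.2 = 202.2→202) → #a9e7ca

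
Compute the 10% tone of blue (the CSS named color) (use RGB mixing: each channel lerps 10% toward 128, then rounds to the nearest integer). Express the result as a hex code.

CSS blue is rgb(0, 0, 255).
A 10% tone moves each channel 10% toward 128:
  R: 0 + 12.8 = 12.8 → 13
  G: 0 + 0.1×(128−0) = 0 + 12.8 = 12.8 → 13
  B: 255 − 12.7 = 242.3 → 242
rgb(13, 13, 242) = #0d0df2.

#0d0df2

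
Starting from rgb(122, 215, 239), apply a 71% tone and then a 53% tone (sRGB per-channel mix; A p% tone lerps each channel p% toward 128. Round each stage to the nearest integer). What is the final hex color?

Per channel, c → c + 0.71(128 − c):
  R: 122 + 0.71×(128−122) = 122 + 4.26 = 126.26 → 126
  G: 215 + 0.71×(128−215) = 215 − 61.77 = 153.23 → 153
  B: 239 + 0.71×(128−239) = 239 − 78.81 = 160.19 → 160
After the tone: rgb(126, 153, 160) = #7E99A0.
Per channel, c → c + 0.53(128 − c):
  R: 126 + 0.53×(128−126) = 126 + 1.06 = 127.06 → 127
  G: 153 − 13.25 = 139.75 → 140
  B: 160 + 0.53×(128−160) = 160 − 16.96 = 143.04 → 143
rgb(127, 140, 143) = #7F8C8F.

#7F8C8F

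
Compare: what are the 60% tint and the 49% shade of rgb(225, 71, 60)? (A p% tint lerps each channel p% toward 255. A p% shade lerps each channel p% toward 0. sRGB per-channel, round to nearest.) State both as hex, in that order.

60% tint:
  R: 225 + 18 = 243 → 243
  G: 71 + 0.6×(255−71) = 71 + 110.4 = 181.4 → 181
  B: 60 + 117 = 177 → 177
  → #F3B5B1
49% shade:
  R: 225 − 110.25 = 114.75 → 115
  G: 71 + 0.49×(0−71) = 71 − 34.79 = 36.21 → 36
  B: 60 − 29.4 = 30.6 → 31
  → #73241F

#F3B5B1, #73241F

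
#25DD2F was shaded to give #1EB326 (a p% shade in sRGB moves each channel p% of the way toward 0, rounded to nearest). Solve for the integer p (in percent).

#25DD2F is rgb(37, 221, 47); #1EB326 is rgb(30, 179, 38).
On the G channel (widest range): 179 ≈ 221 + (p/100)(0 − 221), so p ≈ 100×(179 − 221)/(0 − 221) = -4200/-221 = 19.00.
p = 19 reproduces all three channels after rounding.

19%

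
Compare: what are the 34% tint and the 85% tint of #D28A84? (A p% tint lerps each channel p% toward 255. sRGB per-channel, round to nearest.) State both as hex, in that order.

#E1B2AE, #F8EDED

#D28A84 is rgb(210, 138, 132).
34% tint:
  R: 210 + 0.34×(255−210) = 210 + 15.3 = 225.3 → 225
  G: 138 + 39.78 = 177.78 → 178
  B: 132 + 0.34×(255−132) = 132 + 41.82 = 173.82 → 174
  → #E1B2AE
85% tint:
  R: 210 + 0.85×(255−210) = 210 + 38.25 = 248.25 → 248
  G: 138 + 0.85×(255−138) = 138 + 99.45 = 237.45 → 237
  B: 132 + 104.55 = 236.55 → 237
  → #F8EDED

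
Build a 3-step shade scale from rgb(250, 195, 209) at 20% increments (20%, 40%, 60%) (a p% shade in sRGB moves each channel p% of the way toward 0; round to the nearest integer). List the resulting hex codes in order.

#C89CA7, #96757D, #644E54

20%: (250 − 50 = 200→200, 195 − 39 = 156→156, 209 − 41.8 = 167.2→167) → #C89CA7
40%: (250 − 100 = 150→150, 195 − 78 = 117→117, 209 − 83.6 = 125.4→125) → #96757D
60%: (250 − 150 = 100→100, 195 − 117 = 78→78, 209 − 125.4 = 83.6→84) → #644E54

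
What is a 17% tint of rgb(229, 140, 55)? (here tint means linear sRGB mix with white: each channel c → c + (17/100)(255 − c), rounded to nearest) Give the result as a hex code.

Per channel, c → c + 0.17(255 − c):
  R: 229 + 4.42 = 233.42 → 233
  G: 140 + 0.17×(255−140) = 140 + 19.55 = 159.55 → 160
  B: 55 + 0.17×(255−55) = 55 + 34 = 89 → 89
rgb(233, 160, 89) = #e9a059.

#e9a059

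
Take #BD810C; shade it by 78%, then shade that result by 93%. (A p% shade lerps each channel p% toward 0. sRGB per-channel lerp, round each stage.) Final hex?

#030200

#BD810C is rgb(189, 129, 12).
Per channel, c → c + 0.78(0 − c):
  R: 189 − 147.42 = 41.58 → 42
  G: 129 − 100.62 = 28.38 → 28
  B: 12 + 0.78×(0−12) = 12 − 9.36 = 2.64 → 3
After the shade: rgb(42, 28, 3) = #2A1C03.
Per channel, c → c + 0.93(0 − c):
  R: 42 + 0.93×(0−42) = 42 − 39.06 = 2.94 → 3
  G: 28 − 26.04 = 1.96 → 2
  B: 3 + 0.93×(0−3) = 3 − 2.79 = 0.21 → 0
rgb(3, 2, 0) = #030200.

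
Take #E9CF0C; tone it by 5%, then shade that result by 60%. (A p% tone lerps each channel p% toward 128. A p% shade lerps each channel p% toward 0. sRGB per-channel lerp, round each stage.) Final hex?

#E9CF0C is rgb(233, 207, 12).
Lerp each channel 5% toward 128:
  R: 233 − 5.25 = 227.75 → 228
  G: 207 + 0.05×(128−207) = 207 − 3.95 = 203.05 → 203
  B: 12 + 5.8 = 17.8 → 18
After the tone: rgb(228, 203, 18) = #E4CB12.
Per channel, c → c + 0.6(0 − c):
  R: 228 + 0.6×(0−228) = 228 − 136.8 = 91.2 → 91
  G: 203 + 0.6×(0−203) = 203 − 121.8 = 81.2 → 81
  B: 18 + 0.6×(0−18) = 18 − 10.8 = 7.2 → 7
rgb(91, 81, 7) = #5B5107.

#5B5107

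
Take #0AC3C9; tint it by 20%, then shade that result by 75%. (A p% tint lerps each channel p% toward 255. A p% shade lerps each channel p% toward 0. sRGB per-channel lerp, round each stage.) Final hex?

#0F3435

#0AC3C9 is rgb(10, 195, 201).
Per channel, c → c + 0.2(255 − c):
  R: 10 + 49 = 59 → 59
  G: 195 + 12 = 207 → 207
  B: 201 + 0.2×(255−201) = 201 + 10.8 = 211.8 → 212
After the tint: rgb(59, 207, 212) = #3BCFD4.
Lerp each channel 75% toward 0:
  R: 59 − 44.25 = 14.75 → 15
  G: 207 − 155.25 = 51.75 → 52
  B: 212 + 0.75×(0−212) = 212 − 159 = 53 → 53
rgb(15, 52, 53) = #0F3435.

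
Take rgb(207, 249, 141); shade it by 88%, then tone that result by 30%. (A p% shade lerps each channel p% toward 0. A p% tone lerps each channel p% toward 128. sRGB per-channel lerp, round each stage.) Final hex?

An 88% shade moves each channel 88% toward 0:
  R: 207 + 0.88×(0−207) = 207 − 182.16 = 24.84 → 25
  G: 249 − 219.12 = 29.88 → 30
  B: 141 − 124.08 = 16.92 → 17
After the shade: rgb(25, 30, 17) = #191e11.
Per channel, c → c + 0.3(128 − c):
  R: 25 + 0.3×(128−25) = 25 + 30.9 = 55.9 → 56
  G: 30 + 0.3×(128−30) = 30 + 29.4 = 59.4 → 59
  B: 17 + 0.3×(128−17) = 17 + 33.3 = 50.3 → 50
rgb(56, 59, 50) = #383b32.

#383b32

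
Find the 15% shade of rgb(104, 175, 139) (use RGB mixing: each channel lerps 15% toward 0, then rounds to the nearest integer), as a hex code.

#589576

Per channel, c → c + 0.15(0 − c):
  R: 104 − 15.6 = 88.4 → 88
  G: 175 + 0.15×(0−175) = 175 − 26.25 = 148.75 → 149
  B: 139 + 0.15×(0−139) = 139 − 20.85 = 118.15 → 118
rgb(88, 149, 118) = #589576.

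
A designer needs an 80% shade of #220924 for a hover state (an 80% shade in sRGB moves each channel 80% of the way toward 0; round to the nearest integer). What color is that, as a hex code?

#070207

#220924 is rgb(34, 9, 36).
An 80% shade moves each channel 80% toward 0:
  R: 34 − 27.2 = 6.8 → 7
  G: 9 − 7.2 = 1.8 → 2
  B: 36 + 0.8×(0−36) = 36 − 28.8 = 7.2 → 7
rgb(7, 2, 7) = #070207.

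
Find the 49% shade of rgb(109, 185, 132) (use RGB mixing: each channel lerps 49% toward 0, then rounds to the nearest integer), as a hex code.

Lerp each channel 49% toward 0:
  R: 109 − 53.41 = 55.59 → 56
  G: 185 + 0.49×(0−185) = 185 − 90.65 = 94.35 → 94
  B: 132 − 64.68 = 67.32 → 67
rgb(56, 94, 67) = #385E43.

#385E43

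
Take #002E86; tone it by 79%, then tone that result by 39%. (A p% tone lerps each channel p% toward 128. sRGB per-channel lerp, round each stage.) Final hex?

#707681

#002E86 is rgb(0, 46, 134).
Per channel, c → c + 0.79(128 − c):
  R: 0 + 101.12 = 101.12 → 101
  G: 46 + 0.79×(128−46) = 46 + 64.78 = 110.78 → 111
  B: 134 + 0.79×(128−134) = 134 − 4.74 = 129.26 → 129
After the tone: rgb(101, 111, 129) = #656F81.
Per channel, c → c + 0.39(128 − c):
  R: 101 + 0.39×(128−101) = 101 + 10.53 = 111.53 → 112
  G: 111 + 6.63 = 117.63 → 118
  B: 129 + 0.39×(128−129) = 129 − 0.39 = 128.61 → 129
rgb(112, 118, 129) = #707681.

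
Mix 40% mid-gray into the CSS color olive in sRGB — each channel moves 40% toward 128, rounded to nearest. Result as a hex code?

CSS olive is rgb(128, 128, 0).
Per channel, c → c + 0.4(128 − c):
  R: 128 + 0.4×(128−128) = 128 + 0 = 128 → 128
  G: 128 + 0.4×(128−128) = 128 + 0 = 128 → 128
  B: 0 + 0.4×(128−0) = 0 + 51.2 = 51.2 → 51
rgb(128, 128, 51) = #808033.

#808033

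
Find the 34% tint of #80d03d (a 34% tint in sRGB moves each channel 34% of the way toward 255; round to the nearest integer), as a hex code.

#abe07f

#80d03d is rgb(128, 208, 61).
Per channel, c → c + 0.34(255 − c):
  R: 128 + 43.18 = 171.18 → 171
  G: 208 + 15.98 = 223.98 → 224
  B: 61 + 65.96 = 126.96 → 127
rgb(171, 224, 127) = #abe07f.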